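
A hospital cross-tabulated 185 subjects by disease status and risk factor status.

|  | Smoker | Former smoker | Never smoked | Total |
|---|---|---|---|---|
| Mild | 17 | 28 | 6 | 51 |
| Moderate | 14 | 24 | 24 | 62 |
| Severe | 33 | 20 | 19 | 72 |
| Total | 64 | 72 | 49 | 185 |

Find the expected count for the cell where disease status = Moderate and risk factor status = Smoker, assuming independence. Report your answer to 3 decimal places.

21.449

Row total (Moderate) = 62; column total (Smoker) = 64; grand total N = 185.
Expected count = (row total × column total) / N = 62 × 64 / 185 = 21.449.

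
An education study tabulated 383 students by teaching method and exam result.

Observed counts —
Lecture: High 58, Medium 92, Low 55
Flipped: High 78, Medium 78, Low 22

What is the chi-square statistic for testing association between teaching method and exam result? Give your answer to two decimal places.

16.42

Row totals: 205, 178. Column totals: 136, 170, 77. Grand total N = 383.
Expected counts (row total × column total / N):
  Lecture, High: 205×136/383 = 72.794
  Lecture, Medium: 205×170/383 = 90.992
  Lecture, Low: 205×77/383 = 41.214
  Flipped, High: 178×136/383 = 63.206
  Flipped, Medium: 178×170/383 = 79.008
  Flipped, Low: 178×77/383 = 35.786
Contributions (O − E)²/E:
  (58 − 72.794)²/72.794 = 3.0066
  (92 − 90.992)²/90.992 = 0.0112
  (55 − 41.214)²/41.214 = 4.6114
  (78 − 63.206)²/63.206 = 3.4627
  (78 − 79.008)²/79.008 = 0.0129
  (22 − 35.786)²/35.786 = 5.3108
χ² = 3.0066 + 0.0112 + 4.6114 + 3.4627 + 0.0129 + 5.3108 = 16.42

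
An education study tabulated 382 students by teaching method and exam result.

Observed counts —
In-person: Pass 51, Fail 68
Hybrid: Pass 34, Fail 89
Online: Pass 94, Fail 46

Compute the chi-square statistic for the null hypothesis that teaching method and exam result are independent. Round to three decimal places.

Row totals: 119, 123, 140. Column totals: 179, 203. Grand total N = 382.
Expected counts (row total × column total / N):
  In-person, Pass: 119×179/382 = 55.7618
  In-person, Fail: 119×203/382 = 63.2382
  Hybrid, Pass: 123×179/382 = 57.6361
  Hybrid, Fail: 123×203/382 = 65.3639
  Online, Pass: 140×179/382 = 65.6021
  Online, Fail: 140×203/382 = 74.3979
Contributions (O − E)²/E:
  (51 − 55.7618)²/55.7618 = 0.4066
  (68 − 63.2382)²/63.2382 = 0.3586
  (34 − 57.6361)²/57.6361 = 9.6930
  (89 − 65.3639)²/65.3639 = 8.5470
  (94 − 65.6021)²/65.6021 = 12.2929
  (46 − 74.3979)²/74.3979 = 10.8396
χ² = 0.4066 + 0.3586 + 9.6930 + 8.5470 + 12.2929 + 10.8396 = 42.138

42.138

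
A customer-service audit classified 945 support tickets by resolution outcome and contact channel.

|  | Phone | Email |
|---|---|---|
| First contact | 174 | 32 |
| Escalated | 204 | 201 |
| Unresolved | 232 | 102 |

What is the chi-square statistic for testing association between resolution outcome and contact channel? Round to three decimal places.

Row totals: 206, 405, 334. Column totals: 610, 335. Grand total N = 945.
Expected counts (row total × column total / N):
  First contact, Phone: 206×610/945 = 132.9735
  First contact, Email: 206×335/945 = 73.0265
  Escalated, Phone: 405×610/945 = 261.4286
  Escalated, Email: 405×335/945 = 143.5714
  Unresolved, Phone: 334×610/945 = 215.5979
  Unresolved, Email: 334×335/945 = 118.4021
Contributions (O − E)²/E:
  (174 − 132.9735)²/132.9735 = 12.6580
  (32 − 73.0265)²/73.0265 = 23.0488
  (204 − 261.4286)²/261.4286 = 12.6155
  (201 − 143.5714)²/143.5714 = 22.9715
  (232 − 215.5979)²/215.5979 = 1.2478
  (102 − 118.4021)²/118.4021 = 2.2722
χ² = 12.6580 + 23.0488 + 12.6155 + 22.9715 + 1.2478 + 2.2722 = 74.814

74.814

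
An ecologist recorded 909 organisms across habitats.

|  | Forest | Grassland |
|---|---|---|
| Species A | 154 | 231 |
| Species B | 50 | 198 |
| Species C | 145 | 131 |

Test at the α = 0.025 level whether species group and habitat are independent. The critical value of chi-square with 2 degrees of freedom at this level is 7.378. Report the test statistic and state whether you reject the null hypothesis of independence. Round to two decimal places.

58.61; reject H₀

Row totals: 385, 248, 276. Column totals: 349, 560. Grand total N = 909.
Expected counts (row total × column total / N):
  Species A, Forest: 385×349/909 = 147.816
  Species A, Grassland: 385×560/909 = 237.184
  Species B, Forest: 248×349/909 = 95.217
  Species B, Grassland: 248×560/909 = 152.783
  Species C, Forest: 276×349/909 = 105.967
  Species C, Grassland: 276×560/909 = 170.033
Contributions (O − E)²/E:
  (154 − 147.816)²/147.816 = 0.2587
  (231 − 237.184)²/237.184 = 0.1612
  (50 − 95.217)²/95.217 = 21.4728
  (198 − 152.783)²/152.783 = 13.3822
  (145 − 105.967)²/105.967 = 14.3778
  (131 − 170.033)²/170.033 = 8.9605
χ² = 0.2587 + 0.1612 + 21.4728 + 13.3822 + 14.3778 + 8.9605 = 58.61
df = (3−1)(2−1) = 2. Since 58.61 > 7.378, reject the null hypothesis of independence at α = 0.025.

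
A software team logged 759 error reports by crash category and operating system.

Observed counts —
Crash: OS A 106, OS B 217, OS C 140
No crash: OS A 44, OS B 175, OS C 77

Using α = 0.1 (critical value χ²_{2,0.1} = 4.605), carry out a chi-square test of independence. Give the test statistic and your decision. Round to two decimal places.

12.27; reject H₀

Row totals: 463, 296. Column totals: 150, 392, 217. Grand total N = 759.
Expected counts (row total × column total / N):
  Crash, OS A: 463×150/759 = 91.502
  Crash, OS B: 463×392/759 = 239.125
  Crash, OS C: 463×217/759 = 132.373
  No crash, OS A: 296×150/759 = 58.498
  No crash, OS B: 296×392/759 = 152.875
  No crash, OS C: 296×217/759 = 84.627
Contributions (O − E)²/E:
  (106 − 91.502)²/91.502 = 2.2971
  (217 − 239.125)²/239.125 = 2.0471
  (140 − 132.373)²/132.373 = 0.4394
  (44 − 58.498)²/58.498 = 3.5931
  (175 − 152.875)²/152.875 = 3.2021
  (77 − 84.627)²/84.627 = 0.6874
χ² = 2.2971 + 2.0471 + 0.4394 + 3.5931 + 3.2021 + 0.6874 = 12.27
df = (2−1)(3−1) = 2. Since 12.27 > 4.605, reject the null hypothesis of independence at α = 0.1.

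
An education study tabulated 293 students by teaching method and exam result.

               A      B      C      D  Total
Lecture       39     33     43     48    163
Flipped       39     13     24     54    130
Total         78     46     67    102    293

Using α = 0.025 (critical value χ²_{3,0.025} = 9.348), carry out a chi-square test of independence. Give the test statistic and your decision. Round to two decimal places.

Grand total N = 293.
Expected counts (row total × column total / N):
  Lecture, A: 163×78/293 = 43.392
  Lecture, B: 163×46/293 = 25.590
  Lecture, C: 163×67/293 = 37.273
  Lecture, D: 163×102/293 = 56.744
  Flipped, A: 130×78/293 = 34.608
  Flipped, B: 130×46/293 = 20.410
  Flipped, C: 130×67/293 = 29.727
  Flipped, D: 130×102/293 = 45.256
Contributions (O − E)²/E:
  (39 − 43.392)²/43.392 = 0.4445
  (33 − 25.590)²/25.590 = 2.1457
  (43 − 37.273)²/37.273 = 0.8800
  (48 − 56.744)²/56.744 = 1.3474
  (39 − 34.608)²/34.608 = 0.5574
  (13 − 20.410)²/20.410 = 2.6903
  (24 − 29.727)²/29.727 = 1.1033
  (54 − 45.256)²/45.256 = 1.6894
χ² = 0.4445 + 2.1457 + 0.8800 + 1.3474 + 0.5574 + 2.6903 + 1.1033 + 1.6894 = 10.86
df = (2−1)(4−1) = 3. Since 10.86 > 9.348, reject the null hypothesis of independence at α = 0.025.

10.86; reject H₀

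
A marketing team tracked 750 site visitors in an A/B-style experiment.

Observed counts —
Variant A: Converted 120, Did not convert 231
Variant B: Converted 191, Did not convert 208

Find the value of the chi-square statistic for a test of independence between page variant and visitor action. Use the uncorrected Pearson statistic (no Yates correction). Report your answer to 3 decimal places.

Row totals: 351, 399. Column totals: 311, 439. Grand total N = 750.
Expected counts (row total × column total / N):
  Variant A, Converted: 351×311/750 = 145.5480
  Variant A, Did not convert: 351×439/750 = 205.4520
  Variant B, Converted: 399×311/750 = 165.4520
  Variant B, Did not convert: 399×439/750 = 233.5480
Contributions (O − E)²/E:
  (120 − 145.5480)²/145.5480 = 4.4844
  (231 − 205.4520)²/205.4520 = 3.1769
  (191 − 165.4520)²/165.4520 = 3.9450
  (208 − 233.5480)²/233.5480 = 2.7947
χ² = 4.4844 + 3.1769 + 3.9450 + 2.7947 = 14.401

14.401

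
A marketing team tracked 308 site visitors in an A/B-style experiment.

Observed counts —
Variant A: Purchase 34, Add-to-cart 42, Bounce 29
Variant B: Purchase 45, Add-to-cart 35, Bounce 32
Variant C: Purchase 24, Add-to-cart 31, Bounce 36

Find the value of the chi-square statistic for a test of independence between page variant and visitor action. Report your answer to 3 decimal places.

6.819

Row totals: 105, 112, 91. Column totals: 103, 108, 97. Grand total N = 308.
Expected counts (row total × column total / N):
  Variant A, Purchase: 105×103/308 = 35.1136
  Variant A, Add-to-cart: 105×108/308 = 36.8182
  Variant A, Bounce: 105×97/308 = 33.0682
  Variant B, Purchase: 112×103/308 = 37.4545
  Variant B, Add-to-cart: 112×108/308 = 39.2727
  Variant B, Bounce: 112×97/308 = 35.2727
  Variant C, Purchase: 91×103/308 = 30.4318
  Variant C, Add-to-cart: 91×108/308 = 31.9091
  Variant C, Bounce: 91×97/308 = 28.6591
Contributions (O − E)²/E:
  (34 − 35.1136)²/35.1136 = 0.0353
  (42 − 36.8182)²/36.8182 = 0.7293
  (29 − 33.0682)²/33.0682 = 0.5005
  (45 − 37.4545)²/37.4545 = 1.5201
  (35 − 39.2727)²/39.2727 = 0.4649
  (32 − 35.2727)²/35.2727 = 0.3037
  (24 − 30.4318)²/30.4318 = 1.3594
  (31 − 31.9091)²/31.9091 = 0.0259
  (36 − 28.6591)²/28.6591 = 1.8803
χ² = 0.0353 + 0.7293 + 0.5005 + 1.5201 + 0.4649 + 0.3037 + 1.3594 + 0.0259 + 1.8803 = 6.819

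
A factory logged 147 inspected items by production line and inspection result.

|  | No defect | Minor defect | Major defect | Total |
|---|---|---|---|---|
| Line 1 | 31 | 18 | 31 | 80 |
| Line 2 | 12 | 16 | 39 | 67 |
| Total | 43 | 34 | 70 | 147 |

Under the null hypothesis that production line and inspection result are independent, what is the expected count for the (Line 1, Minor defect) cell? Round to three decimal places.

Row total (Line 1) = 80; column total (Minor defect) = 34; grand total N = 147.
Expected count = (row total × column total) / N = 80 × 34 / 147 = 18.503.

18.503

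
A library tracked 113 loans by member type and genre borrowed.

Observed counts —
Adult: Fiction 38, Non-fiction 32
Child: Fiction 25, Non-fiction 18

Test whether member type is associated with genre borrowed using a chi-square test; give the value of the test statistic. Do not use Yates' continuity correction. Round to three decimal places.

0.160

Row totals: 70, 43. Column totals: 63, 50. Grand total N = 113.
Expected counts (row total × column total / N):
  Adult, Fiction: 70×63/113 = 39.0265
  Adult, Non-fiction: 70×50/113 = 30.9735
  Child, Fiction: 43×63/113 = 23.9735
  Child, Non-fiction: 43×50/113 = 19.0265
Contributions (O − E)²/E:
  (38 − 39.0265)²/39.0265 = 0.0270
  (32 − 30.9735)²/30.9735 = 0.0340
  (25 − 23.9735)²/23.9735 = 0.0440
  (18 − 19.0265)²/19.0265 = 0.0554
χ² = 0.0270 + 0.0340 + 0.0440 + 0.0554 = 0.160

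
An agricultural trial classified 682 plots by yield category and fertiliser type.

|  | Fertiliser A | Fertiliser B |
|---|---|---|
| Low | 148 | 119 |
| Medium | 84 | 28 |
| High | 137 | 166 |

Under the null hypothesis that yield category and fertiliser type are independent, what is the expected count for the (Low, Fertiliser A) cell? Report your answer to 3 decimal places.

144.462

Row total (Low) = 267; column total (Fertiliser A) = 369; grand total N = 682.
Expected count = (row total × column total) / N = 267 × 369 / 682 = 144.462.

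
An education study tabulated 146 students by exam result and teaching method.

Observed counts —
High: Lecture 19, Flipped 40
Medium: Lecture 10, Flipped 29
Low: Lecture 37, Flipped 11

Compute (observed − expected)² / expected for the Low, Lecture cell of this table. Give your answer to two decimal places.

10.79

Row total (Low) = 48; column total (Lecture) = 66; N = 146.
Expected count E = 48 × 66 / 146 = 21.6986.
Contribution = (O − E)²/E = (37 − 21.6986)² / 21.6986 = 10.79.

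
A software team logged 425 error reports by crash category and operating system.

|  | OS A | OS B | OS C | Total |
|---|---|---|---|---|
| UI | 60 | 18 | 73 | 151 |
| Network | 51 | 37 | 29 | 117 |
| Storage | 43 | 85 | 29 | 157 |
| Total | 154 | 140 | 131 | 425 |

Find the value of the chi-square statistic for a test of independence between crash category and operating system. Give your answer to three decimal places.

71.576

Grand total N = 425.
Expected counts (row total × column total / N):
  UI, OS A: 151×154/425 = 54.71529
  UI, OS B: 151×140/425 = 49.74118
  UI, OS C: 151×131/425 = 46.54353
  Network, OS A: 117×154/425 = 42.39529
  Network, OS B: 117×140/425 = 38.54118
  Network, OS C: 117×131/425 = 36.06353
  Storage, OS A: 157×154/425 = 56.88941
  Storage, OS B: 157×140/425 = 51.71765
  Storage, OS C: 157×131/425 = 48.39294
Contributions (O − E)²/E:
  (60 − 54.71529)²/54.71529 = 0.5104
  (18 − 49.74118)²/49.74118 = 20.2549
  (73 − 46.54353)²/46.54353 = 15.0385
  (51 − 42.39529)²/42.39529 = 1.7464
  (37 − 38.54118)²/38.54118 = 0.0616
  (29 − 36.06353)²/36.06353 = 1.3835
  (43 − 56.88941)²/56.88941 = 3.3911
  (85 − 51.71765)²/51.71765 = 21.4185
  (29 − 48.39294)²/48.39294 = 7.7715
χ² = 0.5104 + 20.2549 + 15.0385 + 1.7464 + 0.0616 + 1.3835 + 3.3911 + 21.4185 + 7.7715 = 71.576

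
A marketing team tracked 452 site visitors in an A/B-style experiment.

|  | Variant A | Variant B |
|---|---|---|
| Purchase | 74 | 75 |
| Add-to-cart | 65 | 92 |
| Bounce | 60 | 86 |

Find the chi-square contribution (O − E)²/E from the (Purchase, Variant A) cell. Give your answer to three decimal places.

Row total (Purchase) = 149; column total (Variant A) = 199; N = 452.
Expected count E = 149 × 199 / 452 = 65.5996.
Contribution = (O − E)²/E = (74 − 65.5996)² / 65.5996 = 1.076.

1.076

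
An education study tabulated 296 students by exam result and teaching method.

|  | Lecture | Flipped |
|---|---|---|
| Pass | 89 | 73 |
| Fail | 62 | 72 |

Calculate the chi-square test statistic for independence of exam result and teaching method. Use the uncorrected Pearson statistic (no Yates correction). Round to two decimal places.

2.21

Row totals: 162, 134. Column totals: 151, 145. Grand total N = 296.
Expected counts (row total × column total / N):
  Pass, Lecture: 162×151/296 = 82.642
  Pass, Flipped: 162×145/296 = 79.358
  Fail, Lecture: 134×151/296 = 68.358
  Fail, Flipped: 134×145/296 = 65.642
Contributions (O − E)²/E:
  (89 − 82.642)²/82.642 = 0.4891
  (73 − 79.358)²/79.358 = 0.5094
  (62 − 68.358)²/68.358 = 0.5914
  (72 − 65.642)²/65.642 = 0.6158
χ² = 0.4891 + 0.5094 + 0.5914 + 0.6158 = 2.21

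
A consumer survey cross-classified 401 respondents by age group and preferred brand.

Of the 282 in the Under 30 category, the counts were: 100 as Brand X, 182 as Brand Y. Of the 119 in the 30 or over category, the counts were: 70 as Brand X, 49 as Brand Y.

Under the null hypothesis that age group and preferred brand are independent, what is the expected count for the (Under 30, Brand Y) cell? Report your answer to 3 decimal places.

162.449

Row total (Under 30) = 282; column total (Brand Y) = 231; grand total N = 401.
Expected count = (row total × column total) / N = 282 × 231 / 401 = 162.449.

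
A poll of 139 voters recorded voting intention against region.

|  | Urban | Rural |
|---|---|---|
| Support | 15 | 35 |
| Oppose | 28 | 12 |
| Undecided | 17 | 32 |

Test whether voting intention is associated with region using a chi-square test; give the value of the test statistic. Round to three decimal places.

Row totals: 50, 40, 49. Column totals: 60, 79. Grand total N = 139.
Expected counts (row total × column total / N):
  Support, Urban: 50×60/139 = 21.5827
  Support, Rural: 50×79/139 = 28.4173
  Oppose, Urban: 40×60/139 = 17.2662
  Oppose, Rural: 40×79/139 = 22.7338
  Undecided, Urban: 49×60/139 = 21.1511
  Undecided, Rural: 49×79/139 = 27.8489
Contributions (O − E)²/E:
  (15 − 21.5827)²/21.5827 = 2.0077
  (35 − 28.4173)²/28.4173 = 1.5248
  (28 − 17.2662)²/17.2662 = 6.6728
  (12 − 22.7338)²/22.7338 = 5.0680
  (17 − 21.1511)²/21.1511 = 0.8147
  (32 − 27.8489)²/27.8489 = 0.6188
χ² = 2.0077 + 1.5248 + 6.6728 + 5.0680 + 0.8147 + 0.6188 = 16.707

16.707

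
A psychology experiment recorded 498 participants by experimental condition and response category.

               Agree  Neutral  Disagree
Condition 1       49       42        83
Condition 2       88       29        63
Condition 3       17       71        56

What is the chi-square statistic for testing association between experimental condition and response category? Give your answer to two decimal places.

72.61

Row totals: 174, 180, 144. Column totals: 154, 142, 202. Grand total N = 498.
Expected counts (row total × column total / N):
  Condition 1, Agree: 174×154/498 = 53.8072
  Condition 1, Neutral: 174×142/498 = 49.6145
  Condition 1, Disagree: 174×202/498 = 70.5783
  Condition 2, Agree: 180×154/498 = 55.6627
  Condition 2, Neutral: 180×142/498 = 51.3253
  Condition 2, Disagree: 180×202/498 = 73.0120
  Condition 3, Agree: 144×154/498 = 44.5301
  Condition 3, Neutral: 144×142/498 = 41.0602
  Condition 3, Disagree: 144×202/498 = 58.4096
Contributions (O − E)²/E:
  (49 − 53.8072)²/53.8072 = 0.4295
  (42 − 49.6145)²/49.6145 = 1.1686
  (83 − 70.5783)²/70.5783 = 2.1862
  (88 − 55.6627)²/55.6627 = 18.7864
  (29 − 51.3253)²/51.3253 = 9.7110
  (63 − 73.0120)²/73.0120 = 1.3729
  (17 − 44.5301)²/44.5301 = 17.0201
  (71 − 41.0602)²/41.0602 = 21.8312
  (56 − 58.4096)²/58.4096 = 0.0994
χ² = 0.4295 + 1.1686 + 2.1862 + 18.7864 + 9.7110 + 1.3729 + 17.0201 + 21.8312 + 0.0994 = 72.61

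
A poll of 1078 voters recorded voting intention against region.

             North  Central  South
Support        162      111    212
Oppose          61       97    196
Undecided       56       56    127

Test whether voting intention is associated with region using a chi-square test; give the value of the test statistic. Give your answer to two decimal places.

Row totals: 485, 354, 239. Column totals: 279, 264, 535. Grand total N = 1078.
Expected counts (row total × column total / N):
  Support, North: 485×279/1078 = 125.5241
  Support, Central: 485×264/1078 = 118.7755
  Support, South: 485×535/1078 = 240.7004
  Oppose, North: 354×279/1078 = 91.6197
  Oppose, Central: 354×264/1078 = 86.6939
  Oppose, South: 354×535/1078 = 175.6865
  Undecided, North: 239×279/1078 = 61.8562
  Undecided, Central: 239×264/1078 = 58.5306
  Undecided, South: 239×535/1078 = 118.6132
Contributions (O − E)²/E:
  (162 − 125.5241)²/125.5241 = 10.5995
  (111 − 118.7755)²/118.7755 = 0.5090
  (212 − 240.7004)²/240.7004 = 3.4222
  (61 − 91.6197)²/91.6197 = 10.2332
  (97 − 86.6939)²/86.6939 = 1.2252
  (196 − 175.6865)²/175.6865 = 2.3487
  (56 − 61.8562)²/61.8562 = 0.5544
  (56 − 58.5306)²/58.5306 = 0.1094
  (127 − 118.6132)²/118.6132 = 0.5930
χ² = 10.5995 + 0.5090 + 3.4222 + 10.2332 + 1.2252 + 2.3487 + 0.5544 + 0.1094 + 0.5930 = 29.59

29.59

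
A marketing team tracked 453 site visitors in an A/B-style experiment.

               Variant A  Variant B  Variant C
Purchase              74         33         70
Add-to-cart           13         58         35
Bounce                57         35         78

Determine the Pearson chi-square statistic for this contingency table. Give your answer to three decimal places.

57.314

Row totals: 177, 106, 170. Column totals: 144, 126, 183. Grand total N = 453.
Expected counts (row total × column total / N):
  Purchase, Variant A: 177×144/453 = 56.26490
  Purchase, Variant B: 177×126/453 = 49.23179
  Purchase, Variant C: 177×183/453 = 71.50331
  Add-to-cart, Variant A: 106×144/453 = 33.69536
  Add-to-cart, Variant B: 106×126/453 = 29.48344
  Add-to-cart, Variant C: 106×183/453 = 42.82119
  Bounce, Variant A: 170×144/453 = 54.03974
  Bounce, Variant B: 170×126/453 = 47.28477
  Bounce, Variant C: 170×183/453 = 68.67550
Contributions (O − E)²/E:
  (74 − 56.26490)²/56.26490 = 5.5902
  (33 − 49.23179)²/49.23179 = 5.3516
  (70 − 71.50331)²/71.50331 = 0.0316
  (13 − 33.69536)²/33.69536 = 12.7109
  (58 − 29.48344)²/29.48344 = 27.5814
  (35 − 42.82119)²/42.82119 = 1.4285
  (57 − 54.03974)²/54.03974 = 0.1622
  (35 − 47.28477)²/47.28477 = 3.1916
  (78 − 68.67550)²/68.67550 = 1.2660
χ² = 5.5902 + 5.3516 + 0.0316 + 12.7109 + 27.5814 + 1.4285 + 0.1622 + 3.1916 + 1.2660 = 57.314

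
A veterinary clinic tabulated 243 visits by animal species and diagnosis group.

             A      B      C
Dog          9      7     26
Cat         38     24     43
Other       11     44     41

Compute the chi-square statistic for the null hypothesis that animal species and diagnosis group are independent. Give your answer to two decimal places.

28.01

Row totals: 42, 105, 96. Column totals: 58, 75, 110. Grand total N = 243.
Expected counts (row total × column total / N):
  Dog, A: 42×58/243 = 10.025
  Dog, B: 42×75/243 = 12.963
  Dog, C: 42×110/243 = 19.012
  Cat, A: 105×58/243 = 25.062
  Cat, B: 105×75/243 = 32.407
  Cat, C: 105×110/243 = 47.531
  Other, A: 96×58/243 = 22.914
  Other, B: 96×75/243 = 29.630
  Other, C: 96×110/243 = 43.457
Contributions (O − E)²/E:
  (9 − 10.025)²/10.025 = 0.1048
  (7 − 12.963)²/12.963 = 2.7430
  (26 − 19.012)²/19.012 = 2.5685
  (38 − 25.062)²/25.062 = 6.6791
  (24 − 32.407)²/32.407 = 2.1809
  (43 − 47.531)²/47.531 = 0.4319
  (11 − 22.914)²/22.914 = 6.1946
  (44 − 29.630)²/29.630 = 6.9692
  (41 − 43.457)²/43.457 = 0.1389
χ² = 0.1048 + 2.7430 + 2.5685 + 6.6791 + 2.1809 + 0.4319 + 6.1946 + 6.9692 + 0.1389 = 28.01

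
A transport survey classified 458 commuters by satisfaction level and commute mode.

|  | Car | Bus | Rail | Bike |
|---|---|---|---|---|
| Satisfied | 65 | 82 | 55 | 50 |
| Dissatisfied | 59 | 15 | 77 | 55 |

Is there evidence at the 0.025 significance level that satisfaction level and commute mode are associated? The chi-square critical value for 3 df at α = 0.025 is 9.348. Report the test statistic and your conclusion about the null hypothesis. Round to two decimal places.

Row totals: 252, 206. Column totals: 124, 97, 132, 105. Grand total N = 458.
Expected counts (row total × column total / N):
  Satisfied, Car: 252×124/458 = 68.227
  Satisfied, Bus: 252×97/458 = 53.371
  Satisfied, Rail: 252×132/458 = 72.629
  Satisfied, Bike: 252×105/458 = 57.773
  Dissatisfied, Car: 206×124/458 = 55.773
  Dissatisfied, Bus: 206×97/458 = 43.629
  Dissatisfied, Rail: 206×132/458 = 59.371
  Dissatisfied, Bike: 206×105/458 = 47.227
Contributions (O − E)²/E:
  (65 − 68.227)²/68.227 = 0.1526
  (82 − 53.371)²/53.371 = 15.3570
  (55 − 72.629)²/72.629 = 4.2790
  (50 − 57.773)²/57.773 = 1.0458
  (59 − 55.773)²/55.773 = 0.1867
  (15 − 43.629)²/43.629 = 18.7861
  (77 − 59.371)²/59.371 = 5.2346
  (55 − 47.227)²/47.227 = 1.2793
χ² = 0.1526 + 15.3570 + 4.2790 + 1.0458 + 0.1867 + 18.7861 + 5.2346 + 1.2793 = 46.32
df = (2−1)(4−1) = 3. Since 46.32 > 9.348, reject the null hypothesis of independence at α = 0.025.

46.32; reject H₀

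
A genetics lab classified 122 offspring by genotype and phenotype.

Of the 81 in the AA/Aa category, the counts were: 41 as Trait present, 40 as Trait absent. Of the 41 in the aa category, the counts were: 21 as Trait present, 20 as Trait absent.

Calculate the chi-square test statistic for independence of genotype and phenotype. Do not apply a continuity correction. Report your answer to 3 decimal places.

0.004

Row totals: 81, 41. Column totals: 62, 60. Grand total N = 122.
Expected counts (row total × column total / N):
  AA/Aa, Trait present: 81×62/122 = 41.1639
  AA/Aa, Trait absent: 81×60/122 = 39.8361
  aa, Trait present: 41×62/122 = 20.8361
  aa, Trait absent: 41×60/122 = 20.1639
Contributions (O − E)²/E:
  (41 − 41.1639)²/41.1639 = 0.0007
  (40 − 39.8361)²/39.8361 = 0.0007
  (21 − 20.8361)²/20.8361 = 0.0013
  (20 − 20.1639)²/20.1639 = 0.0013
χ² = 0.0007 + 0.0007 + 0.0013 + 0.0013 = 0.004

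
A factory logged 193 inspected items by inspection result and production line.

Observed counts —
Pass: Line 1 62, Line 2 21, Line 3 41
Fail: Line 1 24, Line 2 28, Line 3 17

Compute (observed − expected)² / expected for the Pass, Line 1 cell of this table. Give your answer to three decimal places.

Row total (Pass) = 124; column total (Line 1) = 86; N = 193.
Expected count E = 124 × 86 / 193 = 55.2539.
Contribution = (O − E)²/E = (62 − 55.2539)² / 55.2539 = 0.824.

0.824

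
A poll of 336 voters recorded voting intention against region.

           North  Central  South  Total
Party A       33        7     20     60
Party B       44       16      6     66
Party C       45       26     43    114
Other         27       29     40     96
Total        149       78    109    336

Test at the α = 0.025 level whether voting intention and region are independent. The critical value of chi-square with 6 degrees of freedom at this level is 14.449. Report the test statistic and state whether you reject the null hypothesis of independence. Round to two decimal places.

35.37; reject H₀

Grand total N = 336.
Expected counts (row total × column total / N):
  Party A, North: 60×149/336 = 26.607
  Party A, Central: 60×78/336 = 13.929
  Party A, South: 60×109/336 = 19.464
  Party B, North: 66×149/336 = 29.268
  Party B, Central: 66×78/336 = 15.321
  Party B, South: 66×109/336 = 21.411
  Party C, North: 114×149/336 = 50.554
  Party C, Central: 114×78/336 = 26.464
  Party C, South: 114×109/336 = 36.982
  Other, North: 96×149/336 = 42.571
  Other, Central: 96×78/336 = 22.286
  Other, South: 96×109/336 = 31.143
Contributions (O − E)²/E:
  (33 − 26.607)²/26.607 = 1.5361
  (7 − 13.929)²/13.929 = 3.4468
  (20 − 19.464)²/19.464 = 0.0148
  (44 − 29.268)²/29.268 = 7.4153
  (16 − 15.321)²/15.321 = 0.0301
  (6 − 21.411)²/21.411 = 11.0924
  (45 − 50.554)²/50.554 = 0.6102
  (26 − 26.464)²/26.464 = 0.0081
  (43 − 36.982)²/36.982 = 0.9793
  (27 − 42.571)²/42.571 = 5.6953
  (29 − 22.286)²/22.286 = 2.0227
  (40 − 31.143)²/31.143 = 2.5189
χ² = 1.5361 + 3.4468 + 0.0148 + 7.4153 + 0.0301 + 11.0924 + 0.6102 + 0.0081 + 0.9793 + 5.6953 + 2.0227 + 2.5189 = 35.37
df = (4−1)(3−1) = 6. Since 35.37 > 14.449, reject the null hypothesis of independence at α = 0.025.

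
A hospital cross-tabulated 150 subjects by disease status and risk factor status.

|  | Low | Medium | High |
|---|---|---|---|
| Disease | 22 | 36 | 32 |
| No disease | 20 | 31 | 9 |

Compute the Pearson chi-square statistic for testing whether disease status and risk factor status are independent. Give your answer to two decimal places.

Row totals: 90, 60. Column totals: 42, 67, 41. Grand total N = 150.
Expected counts (row total × column total / N):
  Disease, Low: 90×42/150 = 25.200
  Disease, Medium: 90×67/150 = 40.200
  Disease, High: 90×41/150 = 24.600
  No disease, Low: 60×42/150 = 16.800
  No disease, Medium: 60×67/150 = 26.800
  No disease, High: 60×41/150 = 16.400
Contributions (O − E)²/E:
  (22 − 25.200)²/25.200 = 0.4063
  (36 − 40.200)²/40.200 = 0.4388
  (32 − 24.600)²/24.600 = 2.2260
  (20 − 16.800)²/16.800 = 0.6095
  (31 − 26.800)²/26.800 = 0.6582
  (9 − 16.400)²/16.400 = 3.3390
χ² = 0.4063 + 0.4388 + 2.2260 + 0.6095 + 0.6582 + 3.3390 = 7.68

7.68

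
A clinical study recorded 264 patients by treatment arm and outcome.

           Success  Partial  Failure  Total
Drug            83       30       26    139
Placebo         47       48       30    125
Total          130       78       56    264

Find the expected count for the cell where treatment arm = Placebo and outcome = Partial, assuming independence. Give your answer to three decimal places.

36.932

Row total (Placebo) = 125; column total (Partial) = 78; grand total N = 264.
Expected count = (row total × column total) / N = 125 × 78 / 264 = 36.932.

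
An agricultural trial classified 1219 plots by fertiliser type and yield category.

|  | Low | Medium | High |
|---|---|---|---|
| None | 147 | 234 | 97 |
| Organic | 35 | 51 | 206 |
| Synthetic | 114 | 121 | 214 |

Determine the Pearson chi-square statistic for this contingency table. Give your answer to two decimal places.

Row totals: 478, 292, 449. Column totals: 296, 406, 517. Grand total N = 1219.
Expected counts (row total × column total / N):
  None, Low: 478×296/1219 = 116.069
  None, Medium: 478×406/1219 = 159.203
  None, High: 478×517/1219 = 202.728
  Organic, Low: 292×296/1219 = 70.904
  Organic, Medium: 292×406/1219 = 97.253
  Organic, High: 292×517/1219 = 123.842
  Synthetic, Low: 449×296/1219 = 109.027
  Synthetic, Medium: 449×406/1219 = 149.544
  Synthetic, High: 449×517/1219 = 190.429
Contributions (O − E)²/E:
  (147 − 116.069)²/116.069 = 8.2427
  (234 − 159.203)²/159.203 = 35.1412
  (97 − 202.728)²/202.728 = 55.1399
  (35 − 70.904)²/70.904 = 18.1809
  (51 − 97.253)²/97.253 = 21.9977
  (206 − 123.842)²/123.842 = 54.5044
  (114 − 109.027)²/109.027 = 0.2268
  (121 − 149.544)²/149.544 = 5.4483
  (214 − 190.429)²/190.429 = 2.9176
χ² = 8.2427 + 35.1412 + 55.1399 + 18.1809 + 21.9977 + 54.5044 + 0.2268 + 5.4483 + 2.9176 = 201.80

201.80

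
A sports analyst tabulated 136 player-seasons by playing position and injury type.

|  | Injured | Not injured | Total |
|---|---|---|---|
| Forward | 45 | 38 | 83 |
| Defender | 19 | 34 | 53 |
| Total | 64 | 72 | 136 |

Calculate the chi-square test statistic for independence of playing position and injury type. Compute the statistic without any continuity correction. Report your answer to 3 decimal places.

Grand total N = 136.
Expected counts (row total × column total / N):
  Forward, Injured: 83×64/136 = 39.0588
  Forward, Not injured: 83×72/136 = 43.9412
  Defender, Injured: 53×64/136 = 24.9412
  Defender, Not injured: 53×72/136 = 28.0588
Contributions (O − E)²/E:
  (45 − 39.0588)²/39.0588 = 0.9037
  (38 − 43.9412)²/43.9412 = 0.8033
  (19 − 24.9412)²/24.9412 = 1.4152
  (34 − 28.0588)²/28.0588 = 1.2580
χ² = 0.9037 + 0.8033 + 1.4152 + 1.2580 = 4.380

4.380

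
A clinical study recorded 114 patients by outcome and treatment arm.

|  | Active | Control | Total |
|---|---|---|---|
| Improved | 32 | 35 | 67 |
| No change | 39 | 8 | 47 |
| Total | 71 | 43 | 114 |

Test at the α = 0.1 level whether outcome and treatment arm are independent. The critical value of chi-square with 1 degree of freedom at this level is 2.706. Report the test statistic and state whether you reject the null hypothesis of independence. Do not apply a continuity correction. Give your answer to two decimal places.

14.58; reject H₀

Grand total N = 114.
Expected counts (row total × column total / N):
  Improved, Active: 67×71/114 = 41.728
  Improved, Control: 67×43/114 = 25.272
  No change, Active: 47×71/114 = 29.272
  No change, Control: 47×43/114 = 17.728
Contributions (O − E)²/E:
  (32 − 41.728)²/41.728 = 2.2679
  (35 − 25.272)²/25.272 = 3.7446
  (39 − 29.272)²/29.272 = 3.2329
  (8 − 17.728)²/17.728 = 5.3381
χ² = 2.2679 + 3.7446 + 3.2329 + 5.3381 = 14.58
df = (2−1)(2−1) = 1. Since 14.58 > 2.706, reject the null hypothesis of independence at α = 0.1.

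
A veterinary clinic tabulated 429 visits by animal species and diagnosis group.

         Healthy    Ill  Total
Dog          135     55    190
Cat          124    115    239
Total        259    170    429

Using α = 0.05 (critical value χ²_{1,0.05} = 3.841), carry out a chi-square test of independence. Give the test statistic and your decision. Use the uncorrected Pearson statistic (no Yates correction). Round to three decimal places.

Grand total N = 429.
Expected counts (row total × column total / N):
  Dog, Healthy: 190×259/429 = 114.7086
  Dog, Ill: 190×170/429 = 75.2914
  Cat, Healthy: 239×259/429 = 144.2914
  Cat, Ill: 239×170/429 = 94.7086
Contributions (O − E)²/E:
  (135 − 114.7086)²/114.7086 = 3.5895
  (55 − 75.2914)²/75.2914 = 5.4686
  (124 − 144.2914)²/144.2914 = 2.8535
  (115 − 94.7086)²/94.7086 = 4.3475
χ² = 3.5895 + 5.4686 + 2.8535 + 4.3475 = 16.259
df = (2−1)(2−1) = 1. Since 16.259 > 3.841, reject the null hypothesis of independence at α = 0.05.

16.259; reject H₀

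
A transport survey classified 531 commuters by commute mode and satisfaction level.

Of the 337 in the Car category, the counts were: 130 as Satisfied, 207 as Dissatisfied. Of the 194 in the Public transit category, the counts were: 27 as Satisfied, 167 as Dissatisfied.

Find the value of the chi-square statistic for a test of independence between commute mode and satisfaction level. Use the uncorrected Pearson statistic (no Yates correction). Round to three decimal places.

35.948

Row totals: 337, 194. Column totals: 157, 374. Grand total N = 531.
Expected counts (row total × column total / N):
  Car, Satisfied: 337×157/531 = 99.6403
  Car, Dissatisfied: 337×374/531 = 237.3597
  Public transit, Satisfied: 194×157/531 = 57.3597
  Public transit, Dissatisfied: 194×374/531 = 136.6403
Contributions (O − E)²/E:
  (130 − 99.6403)²/99.6403 = 9.2504
  (207 − 237.3597)²/237.3597 = 3.8832
  (27 − 57.3597)²/57.3597 = 16.0690
  (167 − 136.6403)²/136.6403 = 6.7455
χ² = 9.2504 + 3.8832 + 16.0690 + 6.7455 = 35.948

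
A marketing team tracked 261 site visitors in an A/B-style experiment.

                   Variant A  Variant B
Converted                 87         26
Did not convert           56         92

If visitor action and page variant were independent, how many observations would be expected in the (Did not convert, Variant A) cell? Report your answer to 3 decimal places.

81.088

Row total (Did not convert) = 148; column total (Variant A) = 143; grand total N = 261.
Expected count = (row total × column total) / N = 148 × 143 / 261 = 81.088.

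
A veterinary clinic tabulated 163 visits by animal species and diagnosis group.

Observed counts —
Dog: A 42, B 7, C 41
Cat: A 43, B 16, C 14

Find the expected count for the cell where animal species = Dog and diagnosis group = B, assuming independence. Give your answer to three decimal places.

Row total (Dog) = 90; column total (B) = 23; grand total N = 163.
Expected count = (row total × column total) / N = 90 × 23 / 163 = 12.699.

12.699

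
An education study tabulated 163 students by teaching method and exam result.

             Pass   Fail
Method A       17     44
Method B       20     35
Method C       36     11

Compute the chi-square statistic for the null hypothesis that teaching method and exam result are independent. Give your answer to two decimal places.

27.87

Row totals: 61, 55, 47. Column totals: 73, 90. Grand total N = 163.
Expected counts (row total × column total / N):
  Method A, Pass: 61×73/163 = 27.319
  Method A, Fail: 61×90/163 = 33.681
  Method B, Pass: 55×73/163 = 24.632
  Method B, Fail: 55×90/163 = 30.368
  Method C, Pass: 47×73/163 = 21.049
  Method C, Fail: 47×90/163 = 25.951
Contributions (O − E)²/E:
  (17 − 27.319)²/27.319 = 3.8977
  (44 − 33.681)²/33.681 = 3.1615
  (20 − 24.632)²/24.632 = 0.8710
  (35 − 30.368)²/30.368 = 0.7065
  (36 − 21.049)²/21.049 = 10.6196
  (11 − 25.951)²/25.951 = 8.6136
χ² = 3.8977 + 3.1615 + 0.8710 + 0.7065 + 10.6196 + 8.6136 = 27.87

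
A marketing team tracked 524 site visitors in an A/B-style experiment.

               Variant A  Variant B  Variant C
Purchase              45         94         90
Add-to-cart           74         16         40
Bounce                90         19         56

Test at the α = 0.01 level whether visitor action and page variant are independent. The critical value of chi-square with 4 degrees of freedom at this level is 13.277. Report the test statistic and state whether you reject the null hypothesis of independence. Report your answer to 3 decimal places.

Row totals: 229, 130, 165. Column totals: 209, 129, 186. Grand total N = 524.
Expected counts (row total × column total / N):
  Purchase, Variant A: 229×209/524 = 91.3378
  Purchase, Variant B: 229×129/524 = 56.3760
  Purchase, Variant C: 229×186/524 = 81.2863
  Add-to-cart, Variant A: 130×209/524 = 51.8511
  Add-to-cart, Variant B: 130×129/524 = 32.0038
  Add-to-cart, Variant C: 130×186/524 = 46.1450
  Bounce, Variant A: 165×209/524 = 65.8111
  Bounce, Variant B: 165×129/524 = 40.6202
  Bounce, Variant C: 165×186/524 = 58.5687
Contributions (O − E)²/E:
  (45 − 91.3378)²/91.3378 = 23.5082
  (94 − 56.3760)²/56.3760 = 25.1094
  (90 − 81.2863)²/81.2863 = 0.9341
  (74 − 51.8511)²/51.8511 = 9.4612
  (16 − 32.0038)²/32.0038 = 8.0029
  (40 − 46.1450)²/46.1450 = 0.8183
  (90 − 65.8111)²/65.8111 = 8.8906
  (19 − 40.6202)²/40.6202 = 11.5074
  (56 − 58.5687)²/58.5687 = 0.1127
χ² = 23.5082 + 25.1094 + 0.9341 + 9.4612 + 8.0029 + 0.8183 + 8.8906 + 11.5074 + 0.1127 = 88.345
df = (3−1)(3−1) = 4. Since 88.345 > 13.277, reject the null hypothesis of independence at α = 0.01.

88.345; reject H₀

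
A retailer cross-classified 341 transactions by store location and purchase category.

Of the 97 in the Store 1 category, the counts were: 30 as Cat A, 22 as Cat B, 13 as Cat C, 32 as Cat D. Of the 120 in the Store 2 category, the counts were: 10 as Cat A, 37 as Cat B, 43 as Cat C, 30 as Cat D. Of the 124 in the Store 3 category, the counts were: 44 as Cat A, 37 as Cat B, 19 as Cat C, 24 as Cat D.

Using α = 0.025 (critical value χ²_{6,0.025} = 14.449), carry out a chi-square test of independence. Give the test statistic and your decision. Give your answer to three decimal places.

Row totals: 97, 120, 124. Column totals: 84, 96, 75, 86. Grand total N = 341.
Expected counts (row total × column total / N):
  Store 1, Cat A: 97×84/341 = 23.89443
  Store 1, Cat B: 97×96/341 = 27.30792
  Store 1, Cat C: 97×75/341 = 21.33431
  Store 1, Cat D: 97×86/341 = 24.46334
  Store 2, Cat A: 120×84/341 = 29.56012
  Store 2, Cat B: 120×96/341 = 33.78299
  Store 2, Cat C: 120×75/341 = 26.39296
  Store 2, Cat D: 120×86/341 = 30.26393
  Store 3, Cat A: 124×84/341 = 30.54545
  Store 3, Cat B: 124×96/341 = 34.90909
  Store 3, Cat C: 124×75/341 = 27.27273
  Store 3, Cat D: 124×86/341 = 31.27273
Contributions (O − E)²/E:
  (30 − 23.89443)²/23.89443 = 1.5601
  (22 − 27.30792)²/27.30792 = 1.0317
  (13 − 21.33431)²/21.33431 = 3.2558
  (32 − 24.46334)²/24.46334 = 2.3219
  (10 − 29.56012)²/29.56012 = 12.9431
  (37 − 33.78299)²/33.78299 = 0.3063
  (43 − 26.39296)²/26.39296 = 10.4495
  (30 − 30.26393)²/30.26393 = 0.0023
  (44 − 30.54545)²/30.54545 = 5.9264
  (37 − 34.90909)²/34.90909 = 0.1252
  (19 − 27.27273)²/27.27273 = 2.5094
  (24 − 31.27273)²/31.27273 = 1.6913
χ² = 1.5601 + 1.0317 + 3.2558 + 2.3219 + 12.9431 + 0.3063 + 10.4495 + 0.0023 + 5.9264 + 0.1252 + 2.5094 + 1.6913 = 42.123
df = (3−1)(4−1) = 6. Since 42.123 > 14.449, reject the null hypothesis of independence at α = 0.025.

42.123; reject H₀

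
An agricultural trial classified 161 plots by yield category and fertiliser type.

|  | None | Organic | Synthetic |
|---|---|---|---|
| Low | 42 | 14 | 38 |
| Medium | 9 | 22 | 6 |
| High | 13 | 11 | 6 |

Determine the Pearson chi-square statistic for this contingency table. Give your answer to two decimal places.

28.12

Row totals: 94, 37, 30. Column totals: 64, 47, 50. Grand total N = 161.
Expected counts (row total × column total / N):
  Low, None: 94×64/161 = 37.366
  Low, Organic: 94×47/161 = 27.441
  Low, Synthetic: 94×50/161 = 29.193
  Medium, None: 37×64/161 = 14.708
  Medium, Organic: 37×47/161 = 10.801
  Medium, Synthetic: 37×50/161 = 11.491
  High, None: 30×64/161 = 11.925
  High, Organic: 30×47/161 = 8.758
  High, Synthetic: 30×50/161 = 9.317
Contributions (O − E)²/E:
  (42 − 37.366)²/37.366 = 0.5747
  (14 − 27.441)²/27.441 = 6.5836
  (38 − 29.193)²/29.193 = 2.6569
  (9 − 14.708)²/14.708 = 2.2152
  (22 − 10.801)²/10.801 = 11.6117
  (6 − 11.491)²/11.491 = 2.6239
  (13 − 11.925)²/11.925 = 0.0969
  (11 − 8.758)²/8.758 = 0.5739
  (6 − 9.317)²/9.317 = 1.1809
χ² = 0.5747 + 6.5836 + 2.6569 + 2.2152 + 11.6117 + 2.6239 + 0.0969 + 0.5739 + 1.1809 = 28.12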